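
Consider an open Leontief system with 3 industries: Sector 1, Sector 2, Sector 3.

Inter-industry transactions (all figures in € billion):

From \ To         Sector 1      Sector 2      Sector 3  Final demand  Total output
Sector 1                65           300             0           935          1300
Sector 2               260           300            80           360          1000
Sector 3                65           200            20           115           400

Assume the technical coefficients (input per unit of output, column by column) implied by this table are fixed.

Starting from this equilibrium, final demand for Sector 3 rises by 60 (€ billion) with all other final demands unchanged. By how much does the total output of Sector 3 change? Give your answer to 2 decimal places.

Δx_3 = 68.01

Technical coefficients a_ij = z_ij / X_j:
  a_11 = 65/1300 = 0.05, a_21 = 260/1300 = 0.20, a_31 = 65/1300 = 0.05
  a_12 = 300/1000 = 0.30, a_22 = 300/1000 = 0.30, a_32 = 200/1000 = 0.20
  a_13 = 0/400 = 0.00, a_23 = 80/400 = 0.20, a_33 = 20/400 = 0.05
I − A =
  [   0.95    -0.30     0.00]
  [  -0.20     0.70    -0.20]
  [  -0.05    -0.20     0.95]
Cofactors of I−A, C_ij = (−1)^(i+j)·(minor ij) (rows/columns in the sector order above):
  C_11 = (0.70)(0.95) − (-0.20)(-0.20) = 0.6250
  C_12 = −[(-0.20)(0.95) − (-0.20)(-0.05)] = 0.2000
  C_13 = (-0.20)(-0.20) − (0.70)(-0.05) = 0.0750
  C_21 = −[(-0.30)(0.95) − (0.00)(-0.20)] = 0.2850
  C_22 = (0.95)(0.95) − (0.00)(-0.05) = 0.9025
  C_23 = −[(0.95)(-0.20) − (-0.30)(-0.05)] = 0.2050
  C_31 = (-0.30)(-0.20) − (0.00)(0.70) = 0.0600
  C_32 = −[(0.95)(-0.20) − (0.00)(-0.20)] = 0.1900
  C_33 = (0.95)(0.70) − (-0.30)(-0.20) = 0.6050
det(I−A) = Σ_j (I−A)_1j·C_1j = (0.95)(0.6250) + (-0.30)(0.2000) + (0.00)(0.0750) = 0.53375
adj(I−A) = Cᵀ =
  [ 0.6250   0.2850   0.0600]
  [ 0.2000   0.9025   0.1900]
  [ 0.0750   0.2050   0.6050]
(I − A)⁻¹ = adj(I−A) / det(I−A) ≈
  [   1.1710     0.5340     0.1124]
  [   0.3747     1.6909     0.3560]
  [   0.1405     0.3841     1.1335]
Δx = (I − A)⁻¹ Δd with Δd having +60 in the Sector 3 component and 0 elsewhere.
So Δx_3 = L_33 · (+60), where L_33 = adj(I−A)_33 / det(I−A) = 0.6050 / 0.53375.
Δx_3 = 0.6050 × (+60) / 0.53375 = 36.30 / 0.53375 ≈ 68.01.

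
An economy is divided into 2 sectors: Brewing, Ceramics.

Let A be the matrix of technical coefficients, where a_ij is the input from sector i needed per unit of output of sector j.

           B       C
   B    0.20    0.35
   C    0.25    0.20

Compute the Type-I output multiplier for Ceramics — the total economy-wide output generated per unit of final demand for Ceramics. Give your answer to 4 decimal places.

I − A =
  [   0.80    -0.35]
  [  -0.25     0.80]
det(I−A) = (0.80)(0.80) − (-0.35)(-0.25) = 0.5525
adj(I−A) = [[0.80, 0.35], [0.25, 0.80]]
(I − A)⁻¹ = adj(I−A) / det(I−A) ≈
  [   1.44796     0.63348]
  [   0.45249     1.44796]
The output multiplier for sector j is the column-j sum of the Leontief inverse (I − A)⁻¹ = adj(I−A) / det(I−A).
Column C of adj(I−A): (0.35, 0.80); det(I−A) = 0.5525.
m_C = (0.35 + 0.80) / 0.5525 = 1.15 / 0.5525 ≈ 2.0814.

m_C = 2.0814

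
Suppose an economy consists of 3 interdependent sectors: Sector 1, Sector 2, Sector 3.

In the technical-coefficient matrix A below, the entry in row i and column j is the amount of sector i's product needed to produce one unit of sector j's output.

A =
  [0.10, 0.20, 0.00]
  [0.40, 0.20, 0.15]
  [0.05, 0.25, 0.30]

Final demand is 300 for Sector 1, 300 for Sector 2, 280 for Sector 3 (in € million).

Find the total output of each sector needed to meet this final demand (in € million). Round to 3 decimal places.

x_1 = 501.878, x_2 = 758.449, x_3 = 706.723

I − A =
  [   0.90    -0.20     0.00]
  [  -0.40     0.80    -0.15]
  [  -0.05    -0.25     0.70]
Cofactors of I−A, C_ij = (−1)^(i+j)·(minor ij) (rows/columns in the sector order above):
  C_11 = (0.80)(0.70) − (-0.15)(-0.25) = 0.5225
  C_12 = −[(-0.40)(0.70) − (-0.15)(-0.05)] = 0.2875
  C_13 = (-0.40)(-0.25) − (0.80)(-0.05) = 0.1400
  C_21 = −[(-0.20)(0.70) − (0.00)(-0.25)] = 0.1400
  C_22 = (0.90)(0.70) − (0.00)(-0.05) = 0.6300
  C_23 = −[(0.90)(-0.25) − (-0.20)(-0.05)] = 0.2350
  C_31 = (-0.20)(-0.15) − (0.00)(0.80) = 0.0300
  C_32 = −[(0.90)(-0.15) − (0.00)(-0.40)] = 0.1350
  C_33 = (0.90)(0.80) − (-0.20)(-0.40) = 0.6400
det(I−A) = Σ_j (I−A)_1j·C_1j = (0.90)(0.5225) + (-0.20)(0.2875) + (0.00)(0.1400) = 0.41275
adj(I−A) = Cᵀ =
  [ 0.5225   0.1400   0.0300]
  [ 0.2875   0.6300   0.1350]
  [ 0.1400   0.2350   0.6400]
(I − A)⁻¹ = adj(I−A) / det(I−A) ≈
  [   1.2659     0.3392     0.0727]
  [   0.6965     1.5263     0.3271]
  [   0.3392     0.5694     1.5506]
x = (I − A)⁻¹ d = adj(I−A)·d / det(I−A), with det(I−A) = 0.41275:
  x_1 = (0.5225·300 + 0.1400·300 + 0.0300·280) / 0.41275 = 207.15 / 0.41275 ≈ 501.878
  x_2 = (0.2875·300 + 0.6300·300 + 0.1350·280) / 0.41275 = 313.05 / 0.41275 ≈ 758.449
  x_3 = (0.1400·300 + 0.2350·300 + 0.6400·280) / 0.41275 = 291.70 / 0.41275 ≈ 706.723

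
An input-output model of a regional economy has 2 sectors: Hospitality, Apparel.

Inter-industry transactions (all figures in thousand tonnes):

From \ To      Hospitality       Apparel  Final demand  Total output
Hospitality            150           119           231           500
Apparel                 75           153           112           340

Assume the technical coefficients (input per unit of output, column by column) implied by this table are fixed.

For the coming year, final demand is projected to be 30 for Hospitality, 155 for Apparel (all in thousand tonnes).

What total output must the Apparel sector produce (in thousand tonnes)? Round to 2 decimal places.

Technical coefficients a_ij = z_ij / X_j:
  a_HH = 150/500 = 0.30, a_AH = 75/500 = 0.15
  a_HA = 119/340 = 0.35, a_AA = 153/340 = 0.45
I − A =
  [   0.70    -0.35]
  [  -0.15     0.55]
det(I−A) = (0.70)(0.55) − (-0.35)(-0.15) = 0.3325
adj(I−A) = [[0.55, 0.35], [0.15, 0.70]]
(I − A)⁻¹ = adj(I−A) / det(I−A) ≈
  [   1.6541     1.0526]
  [   0.4511     2.1053]
x = (I − A)⁻¹ d = adj(I−A)·d / det(I−A), with det(I−A) = 0.3325:
  x_H = (0.55·30 + 0.35·155) / 0.3325 = 70.75 / 0.3325 ≈ 212.78
  x_A = (0.15·30 + 0.70·155) / 0.3325 = 113.00 / 0.3325 ≈ 339.85

x_A = 339.85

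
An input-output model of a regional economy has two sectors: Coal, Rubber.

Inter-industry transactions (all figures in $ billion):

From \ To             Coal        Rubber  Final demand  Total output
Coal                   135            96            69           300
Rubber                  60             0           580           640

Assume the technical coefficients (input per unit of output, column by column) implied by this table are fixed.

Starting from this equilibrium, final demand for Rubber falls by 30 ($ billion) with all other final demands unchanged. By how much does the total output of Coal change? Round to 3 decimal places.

Δx_C = -8.654

Technical coefficients a_ij = z_ij / X_j:
  a_CC = 135/300 = 0.45, a_RC = 60/300 = 0.20
  a_CR = 96/640 = 0.15, a_RR = 0/640 = 0.00
I − A =
  [   0.55    -0.15]
  [  -0.20     1.00]
det(I−A) = (0.55)(1.00) − (-0.15)(-0.20) = 0.5200
adj(I−A) = [[1.00, 0.15], [0.20, 0.55]]
(I − A)⁻¹ = adj(I−A) / det(I−A) ≈
  [   1.9231     0.2885]
  [   0.3846     1.0577]
Δx = (I − A)⁻¹ Δd with Δd having -30 in the Rubber component and 0 elsewhere.
So Δx_C = L_CR · (-30), where L_CR = adj(I−A)_CR / det(I−A) = 0.15 / 0.5200.
Δx_C = 0.15 × (-30) / 0.5200 = -4.50 / 0.5200 ≈ -8.654.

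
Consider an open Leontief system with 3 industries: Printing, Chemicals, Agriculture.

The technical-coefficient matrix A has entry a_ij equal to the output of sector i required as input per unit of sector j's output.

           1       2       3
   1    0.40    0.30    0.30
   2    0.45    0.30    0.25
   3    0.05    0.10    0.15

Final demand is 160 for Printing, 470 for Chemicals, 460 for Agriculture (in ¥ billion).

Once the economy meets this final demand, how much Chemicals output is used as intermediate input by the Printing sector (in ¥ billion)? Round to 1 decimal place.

z_21 = 803.6

I − A =
  [   0.60    -0.30    -0.30]
  [  -0.45     0.70    -0.25]
  [  -0.05    -0.10     0.85]
Cofactors of I−A, C_ij = (−1)^(i+j)·(minor ij) (rows/columns in the sector order above):
  C_11 = (0.70)(0.85) − (-0.25)(-0.10) = 0.5700
  C_12 = −[(-0.45)(0.85) − (-0.25)(-0.05)] = 0.3950
  C_13 = (-0.45)(-0.10) − (0.70)(-0.05) = 0.0800
  C_21 = −[(-0.30)(0.85) − (-0.30)(-0.10)] = 0.2850
  C_22 = (0.60)(0.85) − (-0.30)(-0.05) = 0.4950
  C_23 = −[(0.60)(-0.10) − (-0.30)(-0.05)] = 0.0750
  C_31 = (-0.30)(-0.25) − (-0.30)(0.70) = 0.2850
  C_32 = −[(0.60)(-0.25) − (-0.30)(-0.45)] = 0.2850
  C_33 = (0.60)(0.70) − (-0.30)(-0.45) = 0.2850
det(I−A) = Σ_j (I−A)_1j·C_1j = (0.60)(0.5700) + (-0.30)(0.3950) + (-0.30)(0.0800) = 0.1995
adj(I−A) = Cᵀ =
  [ 0.5700   0.2850   0.2850]
  [ 0.3950   0.4950   0.2850]
  [ 0.0800   0.0750   0.2850]
(I − A)⁻¹ = adj(I−A) / det(I−A) ≈
  [   2.8571     1.4286     1.4286]
  [   1.9799     2.4812     1.4286]
  [   0.4010     0.3759     1.4286]
First solve x = (I − A)⁻¹ d = adj(I−A)·d / det(I−A); in particular x_1 = (0.5700·160 + 0.2850·470 + 0.2850·460) / 0.1995 = 356.25 / 0.1995 ≈ 1785.714.
Intermediate flow from 2 to 1: z_21 = a_21 · x_1 = 0.45 × 356.25 / 0.1995 = 160.3125 / 0.1995 ≈ 803.6.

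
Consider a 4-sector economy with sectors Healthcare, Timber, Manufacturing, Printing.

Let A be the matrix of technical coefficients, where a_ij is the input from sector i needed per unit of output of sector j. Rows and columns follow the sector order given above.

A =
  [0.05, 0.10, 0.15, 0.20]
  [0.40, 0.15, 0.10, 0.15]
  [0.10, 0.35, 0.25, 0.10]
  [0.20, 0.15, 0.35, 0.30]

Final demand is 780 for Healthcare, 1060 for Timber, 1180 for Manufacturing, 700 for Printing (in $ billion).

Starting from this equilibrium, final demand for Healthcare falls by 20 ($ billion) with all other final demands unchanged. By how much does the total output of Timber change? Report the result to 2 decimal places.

Δx_T = -19.66

I − A =
  [   0.95    -0.10    -0.15    -0.20]
  [  -0.40     0.85    -0.10    -0.15]
  [  -0.10    -0.35     0.75    -0.10]
  [  -0.20    -0.15    -0.35     0.70]
Compute the cofactors C_ij = (−1)^(i+j)·(3×3 minor ij) of I−A; the adjugate is their transpose:
adj(I−A) = Cᵀ =
  [ 0.355250   0.135000   0.160625   0.153375]
  [ 0.232750   0.415000   0.186875   0.182125]
  [ 0.188750   0.245000   0.466875   0.173125]
  [ 0.245750   0.250000   0.319375   0.507625]
det(I−A) = Σ_j (I−A)_1j·C_1j = (0.95)(0.355250) + (-0.10)(0.232750) + (-0.15)(0.188750) + (-0.20)(0.245750) = 0.23675
(I − A)⁻¹ = adj(I−A) / det(I−A) ≈
  [   1.5005     0.5702     0.6785     0.6478]
  [   0.9831     1.7529     0.7893     0.7693]
  [   0.7973     1.0348     1.9720     0.7313]
  [   1.0380     1.0560     1.3490     2.1441]
Δx = (I − A)⁻¹ Δd with Δd having -20 in the Healthcare component and 0 elsewhere.
So Δx_T = L_TH · (-20), where L_TH = adj(I−A)_TH / det(I−A) = 0.232750 / 0.23675.
Δx_T = 0.232750 × (-20) / 0.23675 = -4.655 / 0.23675 ≈ -19.66.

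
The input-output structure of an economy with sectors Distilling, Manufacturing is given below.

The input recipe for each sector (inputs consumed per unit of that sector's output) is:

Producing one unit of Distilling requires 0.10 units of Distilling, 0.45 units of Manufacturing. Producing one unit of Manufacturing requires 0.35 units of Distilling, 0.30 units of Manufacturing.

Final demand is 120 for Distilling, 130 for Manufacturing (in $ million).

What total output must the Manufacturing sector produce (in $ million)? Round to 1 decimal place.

x_M = 361.9

I − A =
  [   0.90    -0.35]
  [  -0.45     0.70]
det(I−A) = (0.90)(0.70) − (-0.35)(-0.45) = 0.4725
adj(I−A) = [[0.70, 0.35], [0.45, 0.90]]
(I − A)⁻¹ = adj(I−A) / det(I−A) ≈
  [   1.4815     0.7407]
  [   0.9524     1.9048]
x = (I − A)⁻¹ d = adj(I−A)·d / det(I−A), with det(I−A) = 0.4725:
  x_D = (0.70·120 + 0.35·130) / 0.4725 = 129.50 / 0.4725 ≈ 274.1
  x_M = (0.45·120 + 0.90·130) / 0.4725 = 171.00 / 0.4725 ≈ 361.9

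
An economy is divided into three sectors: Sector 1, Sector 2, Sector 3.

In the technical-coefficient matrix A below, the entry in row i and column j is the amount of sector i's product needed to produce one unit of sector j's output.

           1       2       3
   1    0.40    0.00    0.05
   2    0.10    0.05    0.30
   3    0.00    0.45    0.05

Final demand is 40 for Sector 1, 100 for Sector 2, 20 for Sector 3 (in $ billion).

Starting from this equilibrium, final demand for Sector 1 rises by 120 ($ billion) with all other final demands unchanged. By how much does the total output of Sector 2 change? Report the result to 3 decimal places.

I − A =
  [   0.60     0.00    -0.05]
  [  -0.10     0.95    -0.30]
  [   0.00    -0.45     0.95]
Cofactors of I−A, C_ij = (−1)^(i+j)·(minor ij) (rows/columns in the sector order above):
  C_11 = (0.95)(0.95) − (-0.30)(-0.45) = 0.7675
  C_12 = −[(-0.10)(0.95) − (-0.30)(0.00)] = 0.0950
  C_13 = (-0.10)(-0.45) − (0.95)(0.00) = 0.0450
  C_21 = −[(0.00)(0.95) − (-0.05)(-0.45)] = 0.0225
  C_22 = (0.60)(0.95) − (-0.05)(0.00) = 0.5700
  C_23 = −[(0.60)(-0.45) − (0.00)(0.00)] = 0.2700
  C_31 = (0.00)(-0.30) − (-0.05)(0.95) = 0.0475
  C_32 = −[(0.60)(-0.30) − (-0.05)(-0.10)] = 0.1850
  C_33 = (0.60)(0.95) − (0.00)(-0.10) = 0.5700
det(I−A) = Σ_j (I−A)_1j·C_1j = (0.60)(0.7675) + (0.00)(0.0950) + (-0.05)(0.0450) = 0.45825
adj(I−A) = Cᵀ =
  [ 0.7675   0.0225   0.0475]
  [ 0.0950   0.5700   0.1850]
  [ 0.0450   0.2700   0.5700]
(I − A)⁻¹ = adj(I−A) / det(I−A) ≈
  [   1.6748     0.0491     0.1037]
  [   0.2073     1.2439     0.4037]
  [   0.0982     0.5892     1.2439]
Δx = (I − A)⁻¹ Δd with Δd having +120 in the Sector 1 component and 0 elsewhere.
So Δx_2 = L_21 · (+120), where L_21 = adj(I−A)_21 / det(I−A) = 0.0950 / 0.45825.
Δx_2 = 0.0950 × (+120) / 0.45825 = 11.40 / 0.45825 ≈ 24.877.

Δx_2 = 24.877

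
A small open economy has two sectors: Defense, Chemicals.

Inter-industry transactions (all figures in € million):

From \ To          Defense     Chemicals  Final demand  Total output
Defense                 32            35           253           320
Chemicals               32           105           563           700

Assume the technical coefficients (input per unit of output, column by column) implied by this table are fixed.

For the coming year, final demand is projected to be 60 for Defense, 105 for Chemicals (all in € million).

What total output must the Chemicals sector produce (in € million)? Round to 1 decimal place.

x_2 = 132.2

Technical coefficients a_ij = z_ij / X_j:
  a_11 = 32/320 = 0.10, a_21 = 32/320 = 0.10
  a_12 = 35/700 = 0.05, a_22 = 105/700 = 0.15
I − A =
  [   0.90    -0.05]
  [  -0.10     0.85]
det(I−A) = (0.90)(0.85) − (-0.05)(-0.10) = 0.7600
adj(I−A) = [[0.85, 0.05], [0.10, 0.90]]
(I − A)⁻¹ = adj(I−A) / det(I−A) ≈
  [   1.1184     0.0658]
  [   0.1316     1.1842]
x = (I − A)⁻¹ d = adj(I−A)·d / det(I−A), with det(I−A) = 0.7600:
  x_1 = (0.85·60 + 0.05·105) / 0.7600 = 56.25 / 0.7600 ≈ 74.0
  x_2 = (0.10·60 + 0.90·105) / 0.7600 = 100.50 / 0.7600 ≈ 132.2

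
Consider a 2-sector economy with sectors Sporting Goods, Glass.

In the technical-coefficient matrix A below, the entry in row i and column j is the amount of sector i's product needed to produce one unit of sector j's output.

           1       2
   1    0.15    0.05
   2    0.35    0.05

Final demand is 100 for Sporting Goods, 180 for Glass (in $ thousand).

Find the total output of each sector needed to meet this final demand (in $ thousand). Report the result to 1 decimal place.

x_1 = 131.6, x_2 = 238.0

I − A =
  [   0.85    -0.05]
  [  -0.35     0.95]
det(I−A) = (0.85)(0.95) − (-0.05)(-0.35) = 0.7900
adj(I−A) = [[0.95, 0.05], [0.35, 0.85]]
(I − A)⁻¹ = adj(I−A) / det(I−A) ≈
  [   1.2025     0.0633]
  [   0.4430     1.0759]
x = (I − A)⁻¹ d = adj(I−A)·d / det(I−A), with det(I−A) = 0.7900:
  x_1 = (0.95·100 + 0.05·180) / 0.7900 = 104.00 / 0.7900 ≈ 131.6
  x_2 = (0.35·100 + 0.85·180) / 0.7900 = 188.00 / 0.7900 ≈ 238.0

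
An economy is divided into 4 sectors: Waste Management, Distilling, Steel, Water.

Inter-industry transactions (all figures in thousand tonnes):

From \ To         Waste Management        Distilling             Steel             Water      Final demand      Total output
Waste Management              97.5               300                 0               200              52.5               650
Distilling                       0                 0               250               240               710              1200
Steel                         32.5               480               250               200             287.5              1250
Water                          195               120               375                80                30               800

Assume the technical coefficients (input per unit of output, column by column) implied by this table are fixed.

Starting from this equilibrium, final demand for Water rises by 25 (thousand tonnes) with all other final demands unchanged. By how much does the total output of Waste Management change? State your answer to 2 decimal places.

Δx_1 = 18.10

Technical coefficients a_ij = z_ij / X_j:
  a_11 = 97.5/650 = 0.15, a_21 = 0/650 = 0.00, a_31 = 32.5/650 = 0.05, a_41 = 195/650 = 0.30
  a_12 = 300/1200 = 0.25, a_22 = 0/1200 = 0.00, a_32 = 480/1200 = 0.40, a_42 = 120/1200 = 0.10
  a_13 = 0/1250 = 0.00, a_23 = 250/1250 = 0.20, a_33 = 250/1250 = 0.20, a_43 = 375/1250 = 0.30
  a_14 = 200/800 = 0.25, a_24 = 240/800 = 0.30, a_34 = 200/800 = 0.25, a_44 = 80/800 = 0.10
I − A =
  [   0.85    -0.25     0.00    -0.25]
  [   0.00     1.00    -0.20    -0.30]
  [  -0.05    -0.40     0.80    -0.25]
  [  -0.30    -0.10    -0.30     0.90]
Compute the cofactors C_ij = (−1)^(i+j)·(3×3 minor ij) of I−A; the adjugate is their transpose:
adj(I−A) = Cᵀ =
  [ 0.50800   0.21125   0.14750   0.25250]
  [ 0.10050   0.48450   0.21450   0.24900]
  [ 0.15450   0.32850   0.64200   0.33075]
  [ 0.23200   0.23375   0.28700   0.60950]
det(I−A) = Σ_j (I−A)_1j·C_1j = (0.85)(0.50800) + (-0.25)(0.10050) + (0.00)(0.15450) + (-0.25)(0.23200) = 0.348675
(I − A)⁻¹ = adj(I−A) / det(I−A) ≈
  [   1.4569     0.6059     0.4230     0.7242]
  [   0.2882     1.3895     0.6152     0.7141]
  [   0.4431     0.9421     1.8413     0.9486]
  [   0.6654     0.6704     0.8231     1.7480]
Δx = (I − A)⁻¹ Δd with Δd having +25 in the Water component and 0 elsewhere.
So Δx_1 = L_14 · (+25), where L_14 = adj(I−A)_14 / det(I−A) = 0.25250 / 0.348675.
Δx_1 = 0.25250 × (+25) / 0.348675 = 6.3125 / 0.348675 ≈ 18.10.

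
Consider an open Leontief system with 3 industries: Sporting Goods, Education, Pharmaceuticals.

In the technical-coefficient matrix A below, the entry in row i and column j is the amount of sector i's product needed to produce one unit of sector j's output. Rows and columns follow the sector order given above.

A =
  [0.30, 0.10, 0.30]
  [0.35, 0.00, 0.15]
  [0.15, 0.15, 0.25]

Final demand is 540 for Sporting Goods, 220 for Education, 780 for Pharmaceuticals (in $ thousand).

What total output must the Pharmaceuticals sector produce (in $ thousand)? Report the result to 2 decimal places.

I − A =
  [   0.70    -0.10    -0.30]
  [  -0.35     1.00    -0.15]
  [  -0.15    -0.15     0.75]
Cofactors of I−A, C_ij = (−1)^(i+j)·(minor ij) (rows/columns in the sector order above):
  C_11 = (1.00)(0.75) − (-0.15)(-0.15) = 0.7275
  C_12 = −[(-0.35)(0.75) − (-0.15)(-0.15)] = 0.2850
  C_13 = (-0.35)(-0.15) − (1.00)(-0.15) = 0.2025
  C_21 = −[(-0.10)(0.75) − (-0.30)(-0.15)] = 0.1200
  C_22 = (0.70)(0.75) − (-0.30)(-0.15) = 0.4800
  C_23 = −[(0.70)(-0.15) − (-0.10)(-0.15)] = 0.1200
  C_31 = (-0.10)(-0.15) − (-0.30)(1.00) = 0.3150
  C_32 = −[(0.70)(-0.15) − (-0.30)(-0.35)] = 0.2100
  C_33 = (0.70)(1.00) − (-0.10)(-0.35) = 0.6650
det(I−A) = Σ_j (I−A)_1j·C_1j = (0.70)(0.7275) + (-0.10)(0.2850) + (-0.30)(0.2025) = 0.4200
adj(I−A) = Cᵀ =
  [ 0.7275   0.1200   0.3150]
  [ 0.2850   0.4800   0.2100]
  [ 0.2025   0.1200   0.6650]
(I − A)⁻¹ = adj(I−A) / det(I−A) ≈
  [   1.7321     0.2857     0.7500]
  [   0.6786     1.1429     0.5000]
  [   0.4821     0.2857     1.5833]
x = (I − A)⁻¹ d = adj(I−A)·d / det(I−A), with det(I−A) = 0.4200:
  x_S = (0.7275·540 + 0.1200·220 + 0.3150·780) / 0.4200 = 664.95 / 0.4200 ≈ 1583.21
  x_E = (0.2850·540 + 0.4800·220 + 0.2100·780) / 0.4200 = 423.30 / 0.4200 ≈ 1007.86
  x_P = (0.2025·540 + 0.1200·220 + 0.6650·780) / 0.4200 = 654.45 / 0.4200 ≈ 1558.21

x_P = 1558.21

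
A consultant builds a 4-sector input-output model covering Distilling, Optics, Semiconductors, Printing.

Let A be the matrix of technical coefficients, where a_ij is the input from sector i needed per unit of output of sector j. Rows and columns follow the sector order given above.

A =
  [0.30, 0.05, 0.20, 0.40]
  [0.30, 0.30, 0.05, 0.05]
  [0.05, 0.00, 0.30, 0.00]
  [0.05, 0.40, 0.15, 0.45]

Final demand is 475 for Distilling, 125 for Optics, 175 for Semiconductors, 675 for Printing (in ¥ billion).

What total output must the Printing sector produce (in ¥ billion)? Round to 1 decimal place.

x_P = 2584.2

I − A =
  [   0.70    -0.05    -0.20    -0.40]
  [  -0.30     0.70    -0.05    -0.05]
  [  -0.05     0.00     0.70     0.00]
  [  -0.05    -0.40    -0.15     0.55]
Compute the cofactors C_ij = (−1)^(i+j)·(3×3 minor ij) of I−A; the adjugate is their transpose:
adj(I−A) = Cᵀ =
  [ 0.255500   0.131250   0.124750   0.197750]
  [ 0.119000   0.247000   0.075000   0.109000]
  [ 0.018250   0.009375   0.185125   0.014125]
  [ 0.114750   0.194125   0.116375   0.325375]
det(I−A) = Σ_j (I−A)_1j·C_1j = (0.70)(0.255500) + (-0.05)(0.119000) + (-0.20)(0.018250) + (-0.40)(0.114750) = 0.12335
(I − A)⁻¹ = adj(I−A) / det(I−A) ≈
  [   2.0713     1.0640     1.0113     1.6032]
  [   0.9647     2.0024     0.6080     0.8837]
  [   0.1480     0.0760     1.5008     0.1145]
  [   0.9303     1.5738     0.9435     2.6378]
x = (I − A)⁻¹ d = adj(I−A)·d / det(I−A), with det(I−A) = 0.12335:
  x_D = (0.255500·475 + 0.131250·125 + 0.124750·175 + 0.197750·675) / 0.12335 = 293.08125 / 0.12335 ≈ 2376.0
  x_O = (0.119000·475 + 0.247000·125 + 0.075000·175 + 0.109000·675) / 0.12335 = 174.10 / 0.12335 ≈ 1411.4
  x_S = (0.018250·475 + 0.009375·125 + 0.185125·175 + 0.014125·675) / 0.12335 = 51.771875 / 0.12335 ≈ 419.7
  x_P = (0.114750·475 + 0.194125·125 + 0.116375·175 + 0.325375·675) / 0.12335 = 318.765625 / 0.12335 ≈ 2584.2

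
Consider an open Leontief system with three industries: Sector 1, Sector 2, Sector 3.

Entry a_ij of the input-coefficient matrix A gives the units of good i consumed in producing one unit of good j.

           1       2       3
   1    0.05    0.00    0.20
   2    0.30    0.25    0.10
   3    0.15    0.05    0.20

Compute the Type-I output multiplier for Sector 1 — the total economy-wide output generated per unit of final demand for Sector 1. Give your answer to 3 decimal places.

m_1 = 1.811

I − A =
  [   0.95     0.00    -0.20]
  [  -0.30     0.75    -0.10]
  [  -0.15    -0.05     0.80]
Cofactors of I−A, C_ij = (−1)^(i+j)·(minor ij) (rows/columns in the sector order above):
  C_11 = (0.75)(0.80) − (-0.10)(-0.05) = 0.5950
  C_12 = −[(-0.30)(0.80) − (-0.10)(-0.15)] = 0.2550
  C_13 = (-0.30)(-0.05) − (0.75)(-0.15) = 0.1275
  C_21 = −[(0.00)(0.80) − (-0.20)(-0.05)] = 0.0100
  C_22 = (0.95)(0.80) − (-0.20)(-0.15) = 0.7300
  C_23 = −[(0.95)(-0.05) − (0.00)(-0.15)] = 0.0475
  C_31 = (0.00)(-0.10) − (-0.20)(0.75) = 0.1500
  C_32 = −[(0.95)(-0.10) − (-0.20)(-0.30)] = 0.1550
  C_33 = (0.95)(0.75) − (0.00)(-0.30) = 0.7125
det(I−A) = Σ_j (I−A)_1j·C_1j = (0.95)(0.5950) + (0.00)(0.2550) + (-0.20)(0.1275) = 0.53975
adj(I−A) = Cᵀ =
  [ 0.5950   0.0100   0.1500]
  [ 0.2550   0.7300   0.1550]
  [ 0.1275   0.0475   0.7125]
(I − A)⁻¹ = adj(I−A) / det(I−A) ≈
  [   1.1024     0.0185     0.2779]
  [   0.4724     1.3525     0.2872]
  [   0.2362     0.0880     1.3201]
The output multiplier for sector j is the column-j sum of the Leontief inverse (I − A)⁻¹ = adj(I−A) / det(I−A).
Column 1 of adj(I−A): (0.5950, 0.2550, 0.1275); det(I−A) = 0.53975.
m_1 = (0.5950 + 0.2550 + 0.1275) / 0.53975 = 0.9775 / 0.53975 ≈ 1.811.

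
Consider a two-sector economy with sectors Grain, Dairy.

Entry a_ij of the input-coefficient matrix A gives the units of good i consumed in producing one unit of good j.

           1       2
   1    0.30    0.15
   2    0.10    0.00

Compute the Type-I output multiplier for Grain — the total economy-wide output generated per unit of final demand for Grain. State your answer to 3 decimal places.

I − A =
  [   0.70    -0.15]
  [  -0.10     1.00]
det(I−A) = (0.70)(1.00) − (-0.15)(-0.10) = 0.6850
adj(I−A) = [[1.00, 0.15], [0.10, 0.70]]
(I − A)⁻¹ = adj(I−A) / det(I−A) ≈
  [   1.4599     0.2190]
  [   0.1460     1.0219]
The output multiplier for sector j is the column-j sum of the Leontief inverse (I − A)⁻¹ = adj(I−A) / det(I−A).
Column 1 of adj(I−A): (1.00, 0.10); det(I−A) = 0.6850.
m_1 = (1.00 + 0.10) / 0.6850 = 1.10 / 0.6850 ≈ 1.606.

m_1 = 1.606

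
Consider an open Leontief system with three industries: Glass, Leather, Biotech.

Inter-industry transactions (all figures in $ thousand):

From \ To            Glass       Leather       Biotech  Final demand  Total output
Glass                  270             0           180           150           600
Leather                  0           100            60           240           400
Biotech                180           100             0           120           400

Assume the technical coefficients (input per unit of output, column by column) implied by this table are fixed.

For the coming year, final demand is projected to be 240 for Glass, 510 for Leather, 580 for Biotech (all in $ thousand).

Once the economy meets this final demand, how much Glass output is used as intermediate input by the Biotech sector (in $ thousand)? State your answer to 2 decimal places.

Technical coefficients a_ij = z_ij / X_j:
  a_GG = 270/600 = 0.45, a_LG = 0/600 = 0.00, a_BG = 180/600 = 0.30
  a_GL = 0/400 = 0.00, a_LL = 100/400 = 0.25, a_BL = 100/400 = 0.25
  a_GB = 180/400 = 0.45, a_LB = 60/400 = 0.15, a_BB = 0/400 = 0.00
I − A =
  [   0.55     0.00    -0.45]
  [   0.00     0.75    -0.15]
  [  -0.30    -0.25     1.00]
Cofactors of I−A, C_ij = (−1)^(i+j)·(minor ij) (rows/columns in the sector order above):
  C_11 = (0.75)(1.00) − (-0.15)(-0.25) = 0.7125
  C_12 = −[(0.00)(1.00) − (-0.15)(-0.30)] = 0.0450
  C_13 = (0.00)(-0.25) − (0.75)(-0.30) = 0.2250
  C_21 = −[(0.00)(1.00) − (-0.45)(-0.25)] = 0.1125
  C_22 = (0.55)(1.00) − (-0.45)(-0.30) = 0.4150
  C_23 = −[(0.55)(-0.25) − (0.00)(-0.30)] = 0.1375
  C_31 = (0.00)(-0.15) − (-0.45)(0.75) = 0.3375
  C_32 = −[(0.55)(-0.15) − (-0.45)(0.00)] = 0.0825
  C_33 = (0.55)(0.75) − (0.00)(0.00) = 0.4125
det(I−A) = Σ_j (I−A)_1j·C_1j = (0.55)(0.7125) + (0.00)(0.0450) + (-0.45)(0.2250) = 0.290625
adj(I−A) = Cᵀ =
  [ 0.7125   0.1125   0.3375]
  [ 0.0450   0.4150   0.0825]
  [ 0.2250   0.1375   0.4125]
(I − A)⁻¹ = adj(I−A) / det(I−A) ≈
  [   2.4516     0.3871     1.1613]
  [   0.1548     1.4280     0.2839]
  [   0.7742     0.4731     1.4194]
First solve x = (I − A)⁻¹ d = adj(I−A)·d / det(I−A); in particular x_B = (0.2250·240 + 0.1375·510 + 0.4125·580) / 0.290625 = 363.375 / 0.290625 ≈ 1250.3226.
Intermediate flow from G to B: z_GB = a_GB · x_B = 0.45 × 363.375 / 0.290625 = 163.51875 / 0.290625 ≈ 562.65.

z_GB = 562.65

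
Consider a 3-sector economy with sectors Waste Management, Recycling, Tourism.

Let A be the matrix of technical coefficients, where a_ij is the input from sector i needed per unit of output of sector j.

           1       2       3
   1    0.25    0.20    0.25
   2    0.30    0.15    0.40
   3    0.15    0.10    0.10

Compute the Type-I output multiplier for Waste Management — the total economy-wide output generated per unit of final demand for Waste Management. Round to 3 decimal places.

m_1 = 2.766

I − A =
  [   0.75    -0.20    -0.25]
  [  -0.30     0.85    -0.40]
  [  -0.15    -0.10     0.90]
Cofactors of I−A, C_ij = (−1)^(i+j)·(minor ij) (rows/columns in the sector order above):
  C_11 = (0.85)(0.90) − (-0.40)(-0.10) = 0.7250
  C_12 = −[(-0.30)(0.90) − (-0.40)(-0.15)] = 0.3300
  C_13 = (-0.30)(-0.10) − (0.85)(-0.15) = 0.1575
  C_21 = −[(-0.20)(0.90) − (-0.25)(-0.10)] = 0.2050
  C_22 = (0.75)(0.90) − (-0.25)(-0.15) = 0.6375
  C_23 = −[(0.75)(-0.10) − (-0.20)(-0.15)] = 0.1050
  C_31 = (-0.20)(-0.40) − (-0.25)(0.85) = 0.2925
  C_32 = −[(0.75)(-0.40) − (-0.25)(-0.30)] = 0.3750
  C_33 = (0.75)(0.85) − (-0.20)(-0.30) = 0.5775
det(I−A) = Σ_j (I−A)_1j·C_1j = (0.75)(0.7250) + (-0.20)(0.3300) + (-0.25)(0.1575) = 0.438375
adj(I−A) = Cᵀ =
  [ 0.7250   0.2050   0.2925]
  [ 0.3300   0.6375   0.3750]
  [ 0.1575   0.1050   0.5775]
(I − A)⁻¹ = adj(I−A) / det(I−A) ≈
  [   1.6538     0.4676     0.6672]
  [   0.7528     1.4542     0.8554]
  [   0.3593     0.2395     1.3174]
The output multiplier for sector j is the column-j sum of the Leontief inverse (I − A)⁻¹ = adj(I−A) / det(I−A).
Column 1 of adj(I−A): (0.7250, 0.3300, 0.1575); det(I−A) = 0.438375.
m_1 = (0.7250 + 0.3300 + 0.1575) / 0.438375 = 1.2125 / 0.438375 ≈ 2.766.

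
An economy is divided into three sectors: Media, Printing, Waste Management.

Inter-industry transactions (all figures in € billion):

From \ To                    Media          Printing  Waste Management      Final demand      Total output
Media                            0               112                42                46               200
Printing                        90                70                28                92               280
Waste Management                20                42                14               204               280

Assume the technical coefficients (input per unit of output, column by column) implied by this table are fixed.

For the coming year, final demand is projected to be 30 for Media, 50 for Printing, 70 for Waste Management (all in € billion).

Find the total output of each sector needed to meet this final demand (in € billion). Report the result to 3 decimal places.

Technical coefficients a_ij = z_ij / X_j:
  a_MM = 0/200 = 0.00, a_PM = 90/200 = 0.45, a_WM = 20/200 = 0.10
  a_MP = 112/280 = 0.40, a_PP = 70/280 = 0.25, a_WP = 42/280 = 0.15
  a_MW = 42/280 = 0.15, a_PW = 28/280 = 0.10, a_WW = 14/280 = 0.05
I − A =
  [   1.00    -0.40    -0.15]
  [  -0.45     0.75    -0.10]
  [  -0.10    -0.15     0.95]
Cofactors of I−A, C_ij = (−1)^(i+j)·(minor ij) (rows/columns in the sector order above):
  C_11 = (0.75)(0.95) − (-0.10)(-0.15) = 0.6975
  C_12 = −[(-0.45)(0.95) − (-0.10)(-0.10)] = 0.4375
  C_13 = (-0.45)(-0.15) − (0.75)(-0.10) = 0.1425
  C_21 = −[(-0.40)(0.95) − (-0.15)(-0.15)] = 0.4025
  C_22 = (1.00)(0.95) − (-0.15)(-0.10) = 0.9350
  C_23 = −[(1.00)(-0.15) − (-0.40)(-0.10)] = 0.1900
  C_31 = (-0.40)(-0.10) − (-0.15)(0.75) = 0.1525
  C_32 = −[(1.00)(-0.10) − (-0.15)(-0.45)] = 0.1675
  C_33 = (1.00)(0.75) − (-0.40)(-0.45) = 0.5700
det(I−A) = Σ_j (I−A)_1j·C_1j = (1.00)(0.6975) + (-0.40)(0.4375) + (-0.15)(0.1425) = 0.501125
adj(I−A) = Cᵀ =
  [ 0.6975   0.4025   0.1525]
  [ 0.4375   0.9350   0.1675]
  [ 0.1425   0.1900   0.5700]
(I − A)⁻¹ = adj(I−A) / det(I−A) ≈
  [   1.3919     0.8032     0.3043]
  [   0.8730     1.8658     0.3342]
  [   0.2844     0.3791     1.1374]
x = (I − A)⁻¹ d = adj(I−A)·d / det(I−A), with det(I−A) = 0.501125:
  x_M = (0.6975·30 + 0.4025·50 + 0.1525·70) / 0.501125 = 51.725 / 0.501125 ≈ 103.218
  x_P = (0.4375·30 + 0.9350·50 + 0.1675·70) / 0.501125 = 71.60 / 0.501125 ≈ 142.879
  x_W = (0.1425·30 + 0.1900·50 + 0.5700·70) / 0.501125 = 53.675 / 0.501125 ≈ 107.109

x_M = 103.218, x_P = 142.879, x_W = 107.109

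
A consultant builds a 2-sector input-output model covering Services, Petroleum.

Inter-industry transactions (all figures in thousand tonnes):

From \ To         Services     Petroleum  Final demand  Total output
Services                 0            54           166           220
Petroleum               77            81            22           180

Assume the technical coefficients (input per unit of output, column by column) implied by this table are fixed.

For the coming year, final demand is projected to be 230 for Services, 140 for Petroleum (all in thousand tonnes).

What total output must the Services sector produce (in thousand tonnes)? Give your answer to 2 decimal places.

Technical coefficients a_ij = z_ij / X_j:
  a_11 = 0/220 = 0.00, a_21 = 77/220 = 0.35
  a_12 = 54/180 = 0.30, a_22 = 81/180 = 0.45
I − A =
  [   1.00    -0.30]
  [  -0.35     0.55]
det(I−A) = (1.00)(0.55) − (-0.30)(-0.35) = 0.4450
adj(I−A) = [[0.55, 0.30], [0.35, 1.00]]
(I − A)⁻¹ = adj(I−A) / det(I−A) ≈
  [   1.2360     0.6742]
  [   0.7865     2.2472]
x = (I − A)⁻¹ d = adj(I−A)·d / det(I−A), with det(I−A) = 0.4450:
  x_1 = (0.55·230 + 0.30·140) / 0.4450 = 168.50 / 0.4450 ≈ 378.65
  x_2 = (0.35·230 + 1.00·140) / 0.4450 = 220.50 / 0.4450 ≈ 495.51

x_1 = 378.65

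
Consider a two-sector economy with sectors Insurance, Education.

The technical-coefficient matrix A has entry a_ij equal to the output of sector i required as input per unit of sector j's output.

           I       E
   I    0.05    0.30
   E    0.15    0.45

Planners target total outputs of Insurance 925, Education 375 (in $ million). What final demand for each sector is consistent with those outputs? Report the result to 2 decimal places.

d_I = 766.25, d_E = 67.50

I − A =
  [   0.95    -0.30]
  [  -0.15     0.55]
d = (I − A) x:
  d_I = (+0.95)·925 + (-0.30)·375 = 766.25
  d_E = (-0.15)·925 + (+0.55)·375 = 67.50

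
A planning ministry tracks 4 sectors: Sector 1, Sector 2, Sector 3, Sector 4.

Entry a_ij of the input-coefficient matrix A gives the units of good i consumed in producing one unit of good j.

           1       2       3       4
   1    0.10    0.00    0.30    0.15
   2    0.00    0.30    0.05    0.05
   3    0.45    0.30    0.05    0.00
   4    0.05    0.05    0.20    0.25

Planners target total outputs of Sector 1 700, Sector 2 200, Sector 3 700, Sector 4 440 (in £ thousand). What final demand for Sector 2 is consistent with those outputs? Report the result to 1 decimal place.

I − A =
  [   0.90     0.00    -0.30    -0.15]
  [   0.00     0.70    -0.05    -0.05]
  [  -0.45    -0.30     0.95     0.00]
  [  -0.05    -0.05    -0.20     0.75]
d = (I − A) x:
  d_1 = (+0.90)·700 + (+0.00)·200 + (-0.30)·700 + (-0.15)·440 = 354.0
  d_2 = (+0.00)·700 + (+0.70)·200 + (-0.05)·700 + (-0.05)·440 = 83.0
  d_3 = (-0.45)·700 + (-0.30)·200 + (+0.95)·700 + (+0.00)·440 = 290.0
  d_4 = (-0.05)·700 + (-0.05)·200 + (-0.20)·700 + (+0.75)·440 = 145.0

d_2 = 83.0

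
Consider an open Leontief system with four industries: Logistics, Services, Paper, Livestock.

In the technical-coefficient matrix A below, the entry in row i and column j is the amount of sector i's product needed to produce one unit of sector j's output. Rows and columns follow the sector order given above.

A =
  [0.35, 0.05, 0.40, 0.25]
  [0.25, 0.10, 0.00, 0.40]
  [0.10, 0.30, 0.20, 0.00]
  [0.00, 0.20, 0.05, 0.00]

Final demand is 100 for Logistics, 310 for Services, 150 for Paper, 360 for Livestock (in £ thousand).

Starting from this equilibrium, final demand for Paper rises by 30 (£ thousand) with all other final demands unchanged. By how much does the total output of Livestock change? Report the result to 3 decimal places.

Δx_4 = 4.322

I − A =
  [   0.65    -0.05    -0.40    -0.25]
  [  -0.25     0.90     0.00    -0.40]
  [  -0.10    -0.30     0.80     0.00]
  [   0.00    -0.20    -0.05     1.00]
Compute the cofactors C_ij = (−1)^(i+j)·(3×3 minor ij) of I−A; the adjugate is their transpose:
adj(I−A) = Cᵀ =
  [ 0.650000   0.203750   0.340250   0.244000]
  [ 0.202000   0.478750   0.116125   0.242000]
  [ 0.157000   0.205000   0.508000   0.121250]
  [ 0.048250   0.106000   0.048625   0.392000]
det(I−A) = Σ_j (I−A)_1j·C_1j = (0.65)(0.650000) + (-0.05)(0.202000) + (-0.40)(0.157000) + (-0.25)(0.048250) = 0.3375375
(I − A)⁻¹ = adj(I−A) / det(I−A) ≈
  [   1.9257     0.6036     1.0080     0.7229]
  [   0.5985     1.4184     0.3440     0.7170]
  [   0.4651     0.6073     1.5050     0.3592]
  [   0.1429     0.3140     0.1441     1.1614]
Δx = (I − A)⁻¹ Δd with Δd having +30 in the Paper component and 0 elsewhere.
So Δx_4 = L_43 · (+30), where L_43 = adj(I−A)_43 / det(I−A) = 0.048625 / 0.3375375.
Δx_4 = 0.048625 × (+30) / 0.3375375 = 1.45875 / 0.3375375 ≈ 4.322.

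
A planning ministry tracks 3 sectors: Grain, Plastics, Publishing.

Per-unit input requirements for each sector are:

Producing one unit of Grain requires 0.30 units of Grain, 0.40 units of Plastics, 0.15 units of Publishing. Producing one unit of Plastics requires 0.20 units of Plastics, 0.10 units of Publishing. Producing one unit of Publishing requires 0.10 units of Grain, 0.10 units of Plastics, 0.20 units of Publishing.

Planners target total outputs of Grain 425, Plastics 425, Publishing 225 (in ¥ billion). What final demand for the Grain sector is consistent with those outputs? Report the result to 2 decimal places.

I − A =
  [   0.70     0.00    -0.10]
  [  -0.40     0.80    -0.10]
  [  -0.15    -0.10     0.80]
d = (I − A) x:
  d_1 = (+0.70)·425 + (+0.00)·425 + (-0.10)·225 = 275.00
  d_2 = (-0.40)·425 + (+0.80)·425 + (-0.10)·225 = 147.50
  d_3 = (-0.15)·425 + (-0.10)·425 + (+0.80)·225 = 73.75

d_1 = 275.00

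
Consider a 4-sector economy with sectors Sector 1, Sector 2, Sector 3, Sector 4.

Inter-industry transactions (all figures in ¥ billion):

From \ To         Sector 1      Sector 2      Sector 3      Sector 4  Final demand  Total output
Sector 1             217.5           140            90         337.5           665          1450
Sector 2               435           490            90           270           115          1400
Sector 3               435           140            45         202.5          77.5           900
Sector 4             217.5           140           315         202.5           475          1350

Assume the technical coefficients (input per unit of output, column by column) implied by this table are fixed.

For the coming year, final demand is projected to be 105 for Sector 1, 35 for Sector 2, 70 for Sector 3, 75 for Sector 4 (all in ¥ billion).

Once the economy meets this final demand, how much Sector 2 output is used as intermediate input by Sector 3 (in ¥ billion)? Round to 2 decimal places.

z_23 = 22.85

Technical coefficients a_ij = z_ij / X_j:
  a_11 = 217.5/1450 = 0.15, a_21 = 435/1450 = 0.30, a_31 = 435/1450 = 0.30, a_41 = 217.5/1450 = 0.15
  a_12 = 140/1400 = 0.10, a_22 = 490/1400 = 0.35, a_32 = 140/1400 = 0.10, a_42 = 140/1400 = 0.10
  a_13 = 90/900 = 0.10, a_23 = 90/900 = 0.10, a_33 = 45/900 = 0.05, a_43 = 315/900 = 0.35
  a_14 = 337.5/1350 = 0.25, a_24 = 270/1350 = 0.20, a_34 = 202.5/1350 = 0.15, a_44 = 202.5/1350 = 0.15
I − A =
  [   0.85    -0.10    -0.10    -0.25]
  [  -0.30     0.65    -0.10    -0.20]
  [  -0.30    -0.10     0.95    -0.15]
  [  -0.15    -0.10    -0.35     0.85]
Compute the cofactors C_ij = (−1)^(i+j)·(3×3 minor ij) of I−A; the adjugate is their transpose:
adj(I−A) = Cᵀ =
  [ 0.454750   0.118000   0.128125   0.184125]
  [ 0.303750   0.552125   0.182750   0.251500]
  [ 0.207375   0.116500   0.392250   0.157625]
  [ 0.201375   0.133750   0.205625   0.462375]
det(I−A) = Σ_j (I−A)_1j·C_1j = (0.85)(0.454750) + (-0.10)(0.303750) + (-0.10)(0.207375) + (-0.25)(0.201375) = 0.28508125
(I − A)⁻¹ = adj(I−A) / det(I−A) ≈
  [   1.5952     0.4139     0.4494     0.6459]
  [   1.0655     1.9367     0.6410     0.8822]
  [   0.7274     0.4087     1.3759     0.5529]
  [   0.7064     0.4692     0.7213     1.6219]
First solve x = (I − A)⁻¹ d = adj(I−A)·d / det(I−A); in particular x_3 = (0.207375·105 + 0.116500·35 + 0.392250·70 + 0.157625·75) / 0.28508125 = 65.13125 / 0.28508125 ≈ 228.4656.
Intermediate flow from 2 to 3: z_23 = a_23 · x_3 = 0.10 × 65.13125 / 0.28508125 = 6.513125 / 0.28508125 ≈ 22.85.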